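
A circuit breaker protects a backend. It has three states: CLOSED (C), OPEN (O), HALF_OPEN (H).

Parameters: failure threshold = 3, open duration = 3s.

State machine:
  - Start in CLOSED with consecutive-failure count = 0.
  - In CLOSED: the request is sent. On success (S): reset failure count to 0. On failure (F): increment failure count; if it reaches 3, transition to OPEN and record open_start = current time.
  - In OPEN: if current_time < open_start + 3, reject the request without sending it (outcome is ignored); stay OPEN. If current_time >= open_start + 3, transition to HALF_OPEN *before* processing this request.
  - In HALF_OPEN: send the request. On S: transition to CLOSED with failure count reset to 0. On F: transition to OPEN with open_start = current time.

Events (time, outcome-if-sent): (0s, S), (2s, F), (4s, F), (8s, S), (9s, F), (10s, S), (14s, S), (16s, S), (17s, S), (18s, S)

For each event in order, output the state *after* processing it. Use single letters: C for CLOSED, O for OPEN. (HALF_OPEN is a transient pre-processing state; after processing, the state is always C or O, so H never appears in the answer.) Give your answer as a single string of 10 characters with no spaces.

State after each event:
  event#1 t=0s outcome=S: state=CLOSED
  event#2 t=2s outcome=F: state=CLOSED
  event#3 t=4s outcome=F: state=CLOSED
  event#4 t=8s outcome=S: state=CLOSED
  event#5 t=9s outcome=F: state=CLOSED
  event#6 t=10s outcome=S: state=CLOSED
  event#7 t=14s outcome=S: state=CLOSED
  event#8 t=16s outcome=S: state=CLOSED
  event#9 t=17s outcome=S: state=CLOSED
  event#10 t=18s outcome=S: state=CLOSED

Answer: CCCCCCCCCC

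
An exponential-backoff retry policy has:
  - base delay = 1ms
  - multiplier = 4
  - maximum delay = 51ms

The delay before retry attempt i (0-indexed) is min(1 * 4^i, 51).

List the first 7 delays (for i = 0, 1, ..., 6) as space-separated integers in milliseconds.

Computing each delay:
  i=0: min(1*4^0, 51) = 1
  i=1: min(1*4^1, 51) = 4
  i=2: min(1*4^2, 51) = 16
  i=3: min(1*4^3, 51) = 51
  i=4: min(1*4^4, 51) = 51
  i=5: min(1*4^5, 51) = 51
  i=6: min(1*4^6, 51) = 51

Answer: 1 4 16 51 51 51 51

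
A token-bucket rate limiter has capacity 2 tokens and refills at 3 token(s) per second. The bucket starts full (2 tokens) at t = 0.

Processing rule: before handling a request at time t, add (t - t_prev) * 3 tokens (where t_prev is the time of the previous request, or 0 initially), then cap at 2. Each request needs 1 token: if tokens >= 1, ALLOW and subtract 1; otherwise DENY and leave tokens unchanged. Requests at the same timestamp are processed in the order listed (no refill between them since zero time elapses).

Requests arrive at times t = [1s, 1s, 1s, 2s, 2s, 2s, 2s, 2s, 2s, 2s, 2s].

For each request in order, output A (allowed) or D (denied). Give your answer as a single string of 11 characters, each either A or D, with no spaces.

Answer: AADAADDDDDD

Derivation:
Simulating step by step:
  req#1 t=1s: ALLOW
  req#2 t=1s: ALLOW
  req#3 t=1s: DENY
  req#4 t=2s: ALLOW
  req#5 t=2s: ALLOW
  req#6 t=2s: DENY
  req#7 t=2s: DENY
  req#8 t=2s: DENY
  req#9 t=2s: DENY
  req#10 t=2s: DENY
  req#11 t=2s: DENY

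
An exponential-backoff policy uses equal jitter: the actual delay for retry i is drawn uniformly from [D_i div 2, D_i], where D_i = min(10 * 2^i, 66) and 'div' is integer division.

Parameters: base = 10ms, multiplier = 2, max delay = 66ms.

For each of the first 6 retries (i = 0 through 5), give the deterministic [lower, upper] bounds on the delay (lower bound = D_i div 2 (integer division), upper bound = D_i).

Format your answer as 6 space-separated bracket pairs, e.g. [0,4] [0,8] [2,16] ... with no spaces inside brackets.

Computing bounds per retry:
  i=0: D_i=min(10*2^0,66)=10, bounds=[5,10]
  i=1: D_i=min(10*2^1,66)=20, bounds=[10,20]
  i=2: D_i=min(10*2^2,66)=40, bounds=[20,40]
  i=3: D_i=min(10*2^3,66)=66, bounds=[33,66]
  i=4: D_i=min(10*2^4,66)=66, bounds=[33,66]
  i=5: D_i=min(10*2^5,66)=66, bounds=[33,66]

Answer: [5,10] [10,20] [20,40] [33,66] [33,66] [33,66]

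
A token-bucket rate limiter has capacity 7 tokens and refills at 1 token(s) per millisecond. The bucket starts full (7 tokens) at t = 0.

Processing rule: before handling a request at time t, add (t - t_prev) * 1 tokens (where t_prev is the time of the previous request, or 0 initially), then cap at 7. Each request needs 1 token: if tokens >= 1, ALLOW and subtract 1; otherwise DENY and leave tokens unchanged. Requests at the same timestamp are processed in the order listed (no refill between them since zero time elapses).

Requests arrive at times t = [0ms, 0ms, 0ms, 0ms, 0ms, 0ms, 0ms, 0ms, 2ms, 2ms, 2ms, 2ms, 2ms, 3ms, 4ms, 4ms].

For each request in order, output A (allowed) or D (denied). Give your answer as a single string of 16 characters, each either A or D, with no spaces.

Answer: AAAAAAADAADDDAAD

Derivation:
Simulating step by step:
  req#1 t=0ms: ALLOW
  req#2 t=0ms: ALLOW
  req#3 t=0ms: ALLOW
  req#4 t=0ms: ALLOW
  req#5 t=0ms: ALLOW
  req#6 t=0ms: ALLOW
  req#7 t=0ms: ALLOW
  req#8 t=0ms: DENY
  req#9 t=2ms: ALLOW
  req#10 t=2ms: ALLOW
  req#11 t=2ms: DENY
  req#12 t=2ms: DENY
  req#13 t=2ms: DENY
  req#14 t=3ms: ALLOW
  req#15 t=4ms: ALLOW
  req#16 t=4ms: DENY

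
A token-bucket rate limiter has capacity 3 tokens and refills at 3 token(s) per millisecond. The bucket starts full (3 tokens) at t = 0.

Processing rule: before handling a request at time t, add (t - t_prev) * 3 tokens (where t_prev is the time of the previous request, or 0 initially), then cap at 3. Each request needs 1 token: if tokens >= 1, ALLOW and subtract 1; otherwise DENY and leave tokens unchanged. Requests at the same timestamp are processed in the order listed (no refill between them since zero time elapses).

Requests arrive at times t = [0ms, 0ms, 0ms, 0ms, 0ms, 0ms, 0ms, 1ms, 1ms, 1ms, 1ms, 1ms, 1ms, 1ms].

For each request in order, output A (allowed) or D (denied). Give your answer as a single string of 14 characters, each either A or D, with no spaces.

Simulating step by step:
  req#1 t=0ms: ALLOW
  req#2 t=0ms: ALLOW
  req#3 t=0ms: ALLOW
  req#4 t=0ms: DENY
  req#5 t=0ms: DENY
  req#6 t=0ms: DENY
  req#7 t=0ms: DENY
  req#8 t=1ms: ALLOW
  req#9 t=1ms: ALLOW
  req#10 t=1ms: ALLOW
  req#11 t=1ms: DENY
  req#12 t=1ms: DENY
  req#13 t=1ms: DENY
  req#14 t=1ms: DENY

Answer: AAADDDDAAADDDD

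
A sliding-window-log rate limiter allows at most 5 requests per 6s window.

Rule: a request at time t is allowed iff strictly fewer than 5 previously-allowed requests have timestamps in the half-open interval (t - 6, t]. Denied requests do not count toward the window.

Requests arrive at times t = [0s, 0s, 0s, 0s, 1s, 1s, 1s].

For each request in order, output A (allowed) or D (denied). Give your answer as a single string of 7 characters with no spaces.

Tracking allowed requests in the window:
  req#1 t=0s: ALLOW
  req#2 t=0s: ALLOW
  req#3 t=0s: ALLOW
  req#4 t=0s: ALLOW
  req#5 t=1s: ALLOW
  req#6 t=1s: DENY
  req#7 t=1s: DENY

Answer: AAAAADD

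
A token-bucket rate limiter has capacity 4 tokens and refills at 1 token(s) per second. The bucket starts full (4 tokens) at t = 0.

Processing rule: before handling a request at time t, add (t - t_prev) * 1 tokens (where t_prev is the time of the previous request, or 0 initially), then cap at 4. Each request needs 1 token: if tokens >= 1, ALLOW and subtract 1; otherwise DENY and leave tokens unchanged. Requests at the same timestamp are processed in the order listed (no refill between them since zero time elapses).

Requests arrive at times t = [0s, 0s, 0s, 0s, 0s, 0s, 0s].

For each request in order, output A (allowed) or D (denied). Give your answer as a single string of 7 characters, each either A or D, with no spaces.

Answer: AAAADDD

Derivation:
Simulating step by step:
  req#1 t=0s: ALLOW
  req#2 t=0s: ALLOW
  req#3 t=0s: ALLOW
  req#4 t=0s: ALLOW
  req#5 t=0s: DENY
  req#6 t=0s: DENY
  req#7 t=0s: DENY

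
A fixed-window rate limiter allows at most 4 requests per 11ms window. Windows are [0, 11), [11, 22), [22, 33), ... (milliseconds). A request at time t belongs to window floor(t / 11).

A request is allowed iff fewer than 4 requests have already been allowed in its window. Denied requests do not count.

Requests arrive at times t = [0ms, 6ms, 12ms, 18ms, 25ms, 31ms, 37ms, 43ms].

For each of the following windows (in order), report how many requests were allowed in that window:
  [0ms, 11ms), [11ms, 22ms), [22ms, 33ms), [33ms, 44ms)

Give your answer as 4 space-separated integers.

Processing requests:
  req#1 t=0ms (window 0): ALLOW
  req#2 t=6ms (window 0): ALLOW
  req#3 t=12ms (window 1): ALLOW
  req#4 t=18ms (window 1): ALLOW
  req#5 t=25ms (window 2): ALLOW
  req#6 t=31ms (window 2): ALLOW
  req#7 t=37ms (window 3): ALLOW
  req#8 t=43ms (window 3): ALLOW

Allowed counts by window: 2 2 2 2

Answer: 2 2 2 2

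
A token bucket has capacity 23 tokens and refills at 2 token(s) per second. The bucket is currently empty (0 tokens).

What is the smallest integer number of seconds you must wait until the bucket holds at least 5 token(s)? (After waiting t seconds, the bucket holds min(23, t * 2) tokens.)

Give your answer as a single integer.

Need t * 2 >= 5, so t >= 5/2.
Smallest integer t = ceil(5/2) = 3.

Answer: 3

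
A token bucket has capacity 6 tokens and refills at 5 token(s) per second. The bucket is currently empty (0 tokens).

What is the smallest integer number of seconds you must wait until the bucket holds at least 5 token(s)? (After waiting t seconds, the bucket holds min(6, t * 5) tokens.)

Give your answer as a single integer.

Answer: 1

Derivation:
Need t * 5 >= 5, so t >= 5/5.
Smallest integer t = ceil(5/5) = 1.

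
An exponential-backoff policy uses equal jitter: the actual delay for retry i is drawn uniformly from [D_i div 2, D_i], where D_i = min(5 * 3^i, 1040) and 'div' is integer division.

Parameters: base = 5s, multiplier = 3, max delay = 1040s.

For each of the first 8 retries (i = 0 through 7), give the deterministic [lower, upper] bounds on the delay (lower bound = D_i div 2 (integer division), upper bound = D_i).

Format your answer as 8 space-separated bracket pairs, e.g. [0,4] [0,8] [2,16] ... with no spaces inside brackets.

Answer: [2,5] [7,15] [22,45] [67,135] [202,405] [520,1040] [520,1040] [520,1040]

Derivation:
Computing bounds per retry:
  i=0: D_i=min(5*3^0,1040)=5, bounds=[2,5]
  i=1: D_i=min(5*3^1,1040)=15, bounds=[7,15]
  i=2: D_i=min(5*3^2,1040)=45, bounds=[22,45]
  i=3: D_i=min(5*3^3,1040)=135, bounds=[67,135]
  i=4: D_i=min(5*3^4,1040)=405, bounds=[202,405]
  i=5: D_i=min(5*3^5,1040)=1040, bounds=[520,1040]
  i=6: D_i=min(5*3^6,1040)=1040, bounds=[520,1040]
  i=7: D_i=min(5*3^7,1040)=1040, bounds=[520,1040]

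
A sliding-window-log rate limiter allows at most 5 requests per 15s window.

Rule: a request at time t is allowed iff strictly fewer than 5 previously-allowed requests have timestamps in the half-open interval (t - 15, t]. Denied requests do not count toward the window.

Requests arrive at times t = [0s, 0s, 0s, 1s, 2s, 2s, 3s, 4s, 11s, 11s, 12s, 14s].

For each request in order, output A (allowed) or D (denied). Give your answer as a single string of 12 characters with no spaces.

Answer: AAAAADDDDDDD

Derivation:
Tracking allowed requests in the window:
  req#1 t=0s: ALLOW
  req#2 t=0s: ALLOW
  req#3 t=0s: ALLOW
  req#4 t=1s: ALLOW
  req#5 t=2s: ALLOW
  req#6 t=2s: DENY
  req#7 t=3s: DENY
  req#8 t=4s: DENY
  req#9 t=11s: DENY
  req#10 t=11s: DENY
  req#11 t=12s: DENY
  req#12 t=14s: DENY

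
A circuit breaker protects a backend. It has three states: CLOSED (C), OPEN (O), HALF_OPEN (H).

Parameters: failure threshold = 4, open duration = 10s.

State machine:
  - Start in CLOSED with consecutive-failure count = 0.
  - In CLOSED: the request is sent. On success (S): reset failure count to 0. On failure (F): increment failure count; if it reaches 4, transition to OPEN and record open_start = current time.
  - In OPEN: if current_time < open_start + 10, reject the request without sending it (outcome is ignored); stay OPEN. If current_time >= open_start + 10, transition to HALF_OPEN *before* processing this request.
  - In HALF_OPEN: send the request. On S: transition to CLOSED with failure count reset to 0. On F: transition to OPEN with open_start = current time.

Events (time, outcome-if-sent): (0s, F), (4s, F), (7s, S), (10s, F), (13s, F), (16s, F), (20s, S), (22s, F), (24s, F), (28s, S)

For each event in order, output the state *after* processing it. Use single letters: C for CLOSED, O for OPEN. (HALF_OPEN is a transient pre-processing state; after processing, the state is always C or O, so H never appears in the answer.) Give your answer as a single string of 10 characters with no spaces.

Answer: CCCCCCCCCC

Derivation:
State after each event:
  event#1 t=0s outcome=F: state=CLOSED
  event#2 t=4s outcome=F: state=CLOSED
  event#3 t=7s outcome=S: state=CLOSED
  event#4 t=10s outcome=F: state=CLOSED
  event#5 t=13s outcome=F: state=CLOSED
  event#6 t=16s outcome=F: state=CLOSED
  event#7 t=20s outcome=S: state=CLOSED
  event#8 t=22s outcome=F: state=CLOSED
  event#9 t=24s outcome=F: state=CLOSED
  event#10 t=28s outcome=S: state=CLOSED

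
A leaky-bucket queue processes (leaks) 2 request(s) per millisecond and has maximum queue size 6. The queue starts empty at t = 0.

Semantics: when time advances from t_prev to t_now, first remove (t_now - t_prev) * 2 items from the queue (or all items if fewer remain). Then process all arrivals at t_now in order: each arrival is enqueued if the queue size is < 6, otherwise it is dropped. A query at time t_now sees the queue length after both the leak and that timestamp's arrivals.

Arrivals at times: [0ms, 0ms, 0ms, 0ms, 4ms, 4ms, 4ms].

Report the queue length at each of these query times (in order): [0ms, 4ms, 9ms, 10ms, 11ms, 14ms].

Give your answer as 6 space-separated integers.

Answer: 4 3 0 0 0 0

Derivation:
Queue lengths at query times:
  query t=0ms: backlog = 4
  query t=4ms: backlog = 3
  query t=9ms: backlog = 0
  query t=10ms: backlog = 0
  query t=11ms: backlog = 0
  query t=14ms: backlog = 0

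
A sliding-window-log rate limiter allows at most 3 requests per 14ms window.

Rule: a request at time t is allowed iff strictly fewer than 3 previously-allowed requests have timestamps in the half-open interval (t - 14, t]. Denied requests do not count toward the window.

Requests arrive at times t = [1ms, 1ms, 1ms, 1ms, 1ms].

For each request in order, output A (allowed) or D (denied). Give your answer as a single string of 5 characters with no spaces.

Tracking allowed requests in the window:
  req#1 t=1ms: ALLOW
  req#2 t=1ms: ALLOW
  req#3 t=1ms: ALLOW
  req#4 t=1ms: DENY
  req#5 t=1ms: DENY

Answer: AAADD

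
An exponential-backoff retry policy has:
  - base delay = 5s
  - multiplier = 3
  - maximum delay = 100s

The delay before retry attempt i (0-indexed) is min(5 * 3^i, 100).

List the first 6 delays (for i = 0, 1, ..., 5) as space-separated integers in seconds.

Answer: 5 15 45 100 100 100

Derivation:
Computing each delay:
  i=0: min(5*3^0, 100) = 5
  i=1: min(5*3^1, 100) = 15
  i=2: min(5*3^2, 100) = 45
  i=3: min(5*3^3, 100) = 100
  i=4: min(5*3^4, 100) = 100
  i=5: min(5*3^5, 100) = 100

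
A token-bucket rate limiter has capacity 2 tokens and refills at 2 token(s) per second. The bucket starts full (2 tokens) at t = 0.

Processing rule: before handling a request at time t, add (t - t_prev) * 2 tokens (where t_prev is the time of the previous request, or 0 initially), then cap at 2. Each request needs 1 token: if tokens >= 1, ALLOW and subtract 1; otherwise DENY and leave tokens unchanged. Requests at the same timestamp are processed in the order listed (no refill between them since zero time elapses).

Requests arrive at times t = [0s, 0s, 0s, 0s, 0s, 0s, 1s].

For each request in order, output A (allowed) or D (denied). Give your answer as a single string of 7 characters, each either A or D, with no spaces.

Answer: AADDDDA

Derivation:
Simulating step by step:
  req#1 t=0s: ALLOW
  req#2 t=0s: ALLOW
  req#3 t=0s: DENY
  req#4 t=0s: DENY
  req#5 t=0s: DENY
  req#6 t=0s: DENY
  req#7 t=1s: ALLOW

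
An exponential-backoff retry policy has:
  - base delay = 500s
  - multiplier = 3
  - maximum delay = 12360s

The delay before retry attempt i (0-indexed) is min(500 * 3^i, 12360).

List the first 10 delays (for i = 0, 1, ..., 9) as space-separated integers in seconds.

Answer: 500 1500 4500 12360 12360 12360 12360 12360 12360 12360

Derivation:
Computing each delay:
  i=0: min(500*3^0, 12360) = 500
  i=1: min(500*3^1, 12360) = 1500
  i=2: min(500*3^2, 12360) = 4500
  i=3: min(500*3^3, 12360) = 12360
  i=4: min(500*3^4, 12360) = 12360
  i=5: min(500*3^5, 12360) = 12360
  i=6: min(500*3^6, 12360) = 12360
  i=7: min(500*3^7, 12360) = 12360
  i=8: min(500*3^8, 12360) = 12360
  i=9: min(500*3^9, 12360) = 12360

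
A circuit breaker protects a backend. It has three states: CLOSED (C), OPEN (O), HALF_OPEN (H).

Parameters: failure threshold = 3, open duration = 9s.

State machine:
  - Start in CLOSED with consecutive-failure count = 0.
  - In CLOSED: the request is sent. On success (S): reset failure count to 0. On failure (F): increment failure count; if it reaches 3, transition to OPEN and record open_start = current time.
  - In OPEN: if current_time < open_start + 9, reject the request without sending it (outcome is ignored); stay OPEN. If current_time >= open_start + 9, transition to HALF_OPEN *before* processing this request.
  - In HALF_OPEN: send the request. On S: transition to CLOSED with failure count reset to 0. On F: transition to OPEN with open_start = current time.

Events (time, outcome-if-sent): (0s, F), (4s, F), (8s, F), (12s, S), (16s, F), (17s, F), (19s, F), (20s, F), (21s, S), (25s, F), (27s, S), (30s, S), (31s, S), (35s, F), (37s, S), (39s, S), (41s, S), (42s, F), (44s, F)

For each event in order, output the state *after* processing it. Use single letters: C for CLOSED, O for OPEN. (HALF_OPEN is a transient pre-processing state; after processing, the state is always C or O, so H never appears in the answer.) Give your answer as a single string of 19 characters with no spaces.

Answer: CCOOOOOOOOCCCCCCCCC

Derivation:
State after each event:
  event#1 t=0s outcome=F: state=CLOSED
  event#2 t=4s outcome=F: state=CLOSED
  event#3 t=8s outcome=F: state=OPEN
  event#4 t=12s outcome=S: state=OPEN
  event#5 t=16s outcome=F: state=OPEN
  event#6 t=17s outcome=F: state=OPEN
  event#7 t=19s outcome=F: state=OPEN
  event#8 t=20s outcome=F: state=OPEN
  event#9 t=21s outcome=S: state=OPEN
  event#10 t=25s outcome=F: state=OPEN
  event#11 t=27s outcome=S: state=CLOSED
  event#12 t=30s outcome=S: state=CLOSED
  event#13 t=31s outcome=S: state=CLOSED
  event#14 t=35s outcome=F: state=CLOSED
  event#15 t=37s outcome=S: state=CLOSED
  event#16 t=39s outcome=S: state=CLOSED
  event#17 t=41s outcome=S: state=CLOSED
  event#18 t=42s outcome=F: state=CLOSED
  event#19 t=44s outcome=F: state=CLOSED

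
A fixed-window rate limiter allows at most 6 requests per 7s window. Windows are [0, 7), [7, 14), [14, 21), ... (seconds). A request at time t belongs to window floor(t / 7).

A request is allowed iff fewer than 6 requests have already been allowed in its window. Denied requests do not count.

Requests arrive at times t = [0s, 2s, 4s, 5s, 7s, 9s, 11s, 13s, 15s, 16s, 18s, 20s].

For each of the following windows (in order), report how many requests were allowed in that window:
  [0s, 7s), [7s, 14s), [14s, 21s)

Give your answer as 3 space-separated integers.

Answer: 4 4 4

Derivation:
Processing requests:
  req#1 t=0s (window 0): ALLOW
  req#2 t=2s (window 0): ALLOW
  req#3 t=4s (window 0): ALLOW
  req#4 t=5s (window 0): ALLOW
  req#5 t=7s (window 1): ALLOW
  req#6 t=9s (window 1): ALLOW
  req#7 t=11s (window 1): ALLOW
  req#8 t=13s (window 1): ALLOW
  req#9 t=15s (window 2): ALLOW
  req#10 t=16s (window 2): ALLOW
  req#11 t=18s (window 2): ALLOW
  req#12 t=20s (window 2): ALLOW

Allowed counts by window: 4 4 4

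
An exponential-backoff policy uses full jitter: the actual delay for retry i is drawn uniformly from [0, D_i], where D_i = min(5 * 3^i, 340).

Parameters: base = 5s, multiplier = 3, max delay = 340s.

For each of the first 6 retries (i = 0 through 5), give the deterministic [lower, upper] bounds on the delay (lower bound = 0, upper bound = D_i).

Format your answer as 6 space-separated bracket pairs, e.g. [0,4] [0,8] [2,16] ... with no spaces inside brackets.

Answer: [0,5] [0,15] [0,45] [0,135] [0,340] [0,340]

Derivation:
Computing bounds per retry:
  i=0: D_i=min(5*3^0,340)=5, bounds=[0,5]
  i=1: D_i=min(5*3^1,340)=15, bounds=[0,15]
  i=2: D_i=min(5*3^2,340)=45, bounds=[0,45]
  i=3: D_i=min(5*3^3,340)=135, bounds=[0,135]
  i=4: D_i=min(5*3^4,340)=340, bounds=[0,340]
  i=5: D_i=min(5*3^5,340)=340, bounds=[0,340]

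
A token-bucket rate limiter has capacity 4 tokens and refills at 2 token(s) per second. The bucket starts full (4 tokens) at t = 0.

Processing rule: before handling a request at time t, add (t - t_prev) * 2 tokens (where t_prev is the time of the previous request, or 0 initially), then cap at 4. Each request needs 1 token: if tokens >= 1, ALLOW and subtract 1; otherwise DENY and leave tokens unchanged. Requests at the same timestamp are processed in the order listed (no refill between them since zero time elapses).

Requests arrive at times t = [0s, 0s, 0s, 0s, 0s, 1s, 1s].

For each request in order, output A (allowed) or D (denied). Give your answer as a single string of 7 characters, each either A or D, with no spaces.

Simulating step by step:
  req#1 t=0s: ALLOW
  req#2 t=0s: ALLOW
  req#3 t=0s: ALLOW
  req#4 t=0s: ALLOW
  req#5 t=0s: DENY
  req#6 t=1s: ALLOW
  req#7 t=1s: ALLOW

Answer: AAAADAA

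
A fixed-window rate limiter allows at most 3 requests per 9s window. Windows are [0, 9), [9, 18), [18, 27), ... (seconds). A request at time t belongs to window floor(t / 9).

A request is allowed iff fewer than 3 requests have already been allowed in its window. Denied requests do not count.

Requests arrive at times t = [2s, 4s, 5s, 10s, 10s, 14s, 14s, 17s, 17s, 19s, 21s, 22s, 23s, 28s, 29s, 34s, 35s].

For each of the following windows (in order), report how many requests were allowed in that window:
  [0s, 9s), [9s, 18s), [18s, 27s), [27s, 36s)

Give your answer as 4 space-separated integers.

Processing requests:
  req#1 t=2s (window 0): ALLOW
  req#2 t=4s (window 0): ALLOW
  req#3 t=5s (window 0): ALLOW
  req#4 t=10s (window 1): ALLOW
  req#5 t=10s (window 1): ALLOW
  req#6 t=14s (window 1): ALLOW
  req#7 t=14s (window 1): DENY
  req#8 t=17s (window 1): DENY
  req#9 t=17s (window 1): DENY
  req#10 t=19s (window 2): ALLOW
  req#11 t=21s (window 2): ALLOW
  req#12 t=22s (window 2): ALLOW
  req#13 t=23s (window 2): DENY
  req#14 t=28s (window 3): ALLOW
  req#15 t=29s (window 3): ALLOW
  req#16 t=34s (window 3): ALLOW
  req#17 t=35s (window 3): DENY

Allowed counts by window: 3 3 3 3

Answer: 3 3 3 3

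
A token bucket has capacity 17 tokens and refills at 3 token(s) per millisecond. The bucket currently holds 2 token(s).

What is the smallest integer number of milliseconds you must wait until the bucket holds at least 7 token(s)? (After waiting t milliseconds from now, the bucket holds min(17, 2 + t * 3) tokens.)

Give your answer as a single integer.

Need 2 + t * 3 >= 7, so t >= 5/3.
Smallest integer t = ceil(5/3) = 2.

Answer: 2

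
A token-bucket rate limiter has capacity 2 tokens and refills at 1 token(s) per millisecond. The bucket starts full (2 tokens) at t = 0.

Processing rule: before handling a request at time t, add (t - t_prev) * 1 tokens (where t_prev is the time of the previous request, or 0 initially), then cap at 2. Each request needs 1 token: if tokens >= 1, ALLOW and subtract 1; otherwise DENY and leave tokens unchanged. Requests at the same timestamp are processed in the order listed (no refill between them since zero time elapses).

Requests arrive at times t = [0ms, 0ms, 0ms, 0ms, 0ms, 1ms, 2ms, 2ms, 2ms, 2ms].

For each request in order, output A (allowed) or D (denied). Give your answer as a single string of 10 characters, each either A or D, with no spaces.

Simulating step by step:
  req#1 t=0ms: ALLOW
  req#2 t=0ms: ALLOW
  req#3 t=0ms: DENY
  req#4 t=0ms: DENY
  req#5 t=0ms: DENY
  req#6 t=1ms: ALLOW
  req#7 t=2ms: ALLOW
  req#8 t=2ms: DENY
  req#9 t=2ms: DENY
  req#10 t=2ms: DENY

Answer: AADDDAADDD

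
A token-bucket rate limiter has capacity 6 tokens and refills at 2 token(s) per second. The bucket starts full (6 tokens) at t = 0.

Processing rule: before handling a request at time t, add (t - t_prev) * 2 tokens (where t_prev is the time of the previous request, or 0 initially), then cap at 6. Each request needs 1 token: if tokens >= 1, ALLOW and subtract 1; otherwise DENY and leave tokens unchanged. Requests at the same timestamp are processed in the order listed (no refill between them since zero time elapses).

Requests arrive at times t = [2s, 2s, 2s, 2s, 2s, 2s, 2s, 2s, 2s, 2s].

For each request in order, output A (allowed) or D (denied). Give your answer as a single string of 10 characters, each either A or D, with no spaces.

Answer: AAAAAADDDD

Derivation:
Simulating step by step:
  req#1 t=2s: ALLOW
  req#2 t=2s: ALLOW
  req#3 t=2s: ALLOW
  req#4 t=2s: ALLOW
  req#5 t=2s: ALLOW
  req#6 t=2s: ALLOW
  req#7 t=2s: DENY
  req#8 t=2s: DENY
  req#9 t=2s: DENY
  req#10 t=2s: DENY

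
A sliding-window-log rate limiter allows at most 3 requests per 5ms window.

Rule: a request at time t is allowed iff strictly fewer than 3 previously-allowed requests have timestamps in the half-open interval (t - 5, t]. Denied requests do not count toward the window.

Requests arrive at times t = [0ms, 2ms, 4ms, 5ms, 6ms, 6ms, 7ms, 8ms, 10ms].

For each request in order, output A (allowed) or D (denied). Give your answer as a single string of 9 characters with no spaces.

Tracking allowed requests in the window:
  req#1 t=0ms: ALLOW
  req#2 t=2ms: ALLOW
  req#3 t=4ms: ALLOW
  req#4 t=5ms: ALLOW
  req#5 t=6ms: DENY
  req#6 t=6ms: DENY
  req#7 t=7ms: ALLOW
  req#8 t=8ms: DENY
  req#9 t=10ms: ALLOW

Answer: AAAADDADA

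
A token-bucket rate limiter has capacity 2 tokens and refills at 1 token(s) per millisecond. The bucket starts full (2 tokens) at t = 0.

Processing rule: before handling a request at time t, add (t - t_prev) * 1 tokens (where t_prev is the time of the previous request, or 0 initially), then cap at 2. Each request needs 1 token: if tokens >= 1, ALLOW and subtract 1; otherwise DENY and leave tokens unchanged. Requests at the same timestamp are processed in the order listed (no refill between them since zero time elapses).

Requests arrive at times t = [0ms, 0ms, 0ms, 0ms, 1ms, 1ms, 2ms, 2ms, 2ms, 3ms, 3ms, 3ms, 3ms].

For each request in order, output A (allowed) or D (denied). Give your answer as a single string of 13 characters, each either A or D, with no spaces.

Answer: AADDADADDADDD

Derivation:
Simulating step by step:
  req#1 t=0ms: ALLOW
  req#2 t=0ms: ALLOW
  req#3 t=0ms: DENY
  req#4 t=0ms: DENY
  req#5 t=1ms: ALLOW
  req#6 t=1ms: DENY
  req#7 t=2ms: ALLOW
  req#8 t=2ms: DENY
  req#9 t=2ms: DENY
  req#10 t=3ms: ALLOW
  req#11 t=3ms: DENY
  req#12 t=3ms: DENY
  req#13 t=3ms: DENY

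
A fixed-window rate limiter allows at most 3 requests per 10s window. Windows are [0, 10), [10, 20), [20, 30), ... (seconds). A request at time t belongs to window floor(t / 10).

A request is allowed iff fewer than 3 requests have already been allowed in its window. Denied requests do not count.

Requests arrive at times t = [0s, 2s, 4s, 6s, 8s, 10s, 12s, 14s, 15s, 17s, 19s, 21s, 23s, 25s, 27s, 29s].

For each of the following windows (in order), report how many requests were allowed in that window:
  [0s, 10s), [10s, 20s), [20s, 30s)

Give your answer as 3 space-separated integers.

Answer: 3 3 3

Derivation:
Processing requests:
  req#1 t=0s (window 0): ALLOW
  req#2 t=2s (window 0): ALLOW
  req#3 t=4s (window 0): ALLOW
  req#4 t=6s (window 0): DENY
  req#5 t=8s (window 0): DENY
  req#6 t=10s (window 1): ALLOW
  req#7 t=12s (window 1): ALLOW
  req#8 t=14s (window 1): ALLOW
  req#9 t=15s (window 1): DENY
  req#10 t=17s (window 1): DENY
  req#11 t=19s (window 1): DENY
  req#12 t=21s (window 2): ALLOW
  req#13 t=23s (window 2): ALLOW
  req#14 t=25s (window 2): ALLOW
  req#15 t=27s (window 2): DENY
  req#16 t=29s (window 2): DENY

Allowed counts by window: 3 3 3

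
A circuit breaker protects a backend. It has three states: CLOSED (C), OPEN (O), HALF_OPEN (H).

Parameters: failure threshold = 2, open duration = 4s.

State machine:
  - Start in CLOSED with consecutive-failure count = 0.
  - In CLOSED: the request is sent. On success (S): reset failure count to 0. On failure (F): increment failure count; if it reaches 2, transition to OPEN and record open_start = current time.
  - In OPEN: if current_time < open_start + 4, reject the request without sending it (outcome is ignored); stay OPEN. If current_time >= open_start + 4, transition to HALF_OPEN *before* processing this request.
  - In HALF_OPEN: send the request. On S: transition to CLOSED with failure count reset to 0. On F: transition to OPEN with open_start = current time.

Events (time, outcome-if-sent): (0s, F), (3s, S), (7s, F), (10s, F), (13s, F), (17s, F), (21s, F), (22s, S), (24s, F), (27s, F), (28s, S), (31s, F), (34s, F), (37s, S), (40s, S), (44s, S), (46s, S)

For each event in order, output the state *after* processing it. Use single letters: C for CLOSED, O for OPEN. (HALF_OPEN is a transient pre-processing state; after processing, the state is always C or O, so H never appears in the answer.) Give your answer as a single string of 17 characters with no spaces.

Answer: CCCOOOOOOOOOOCCCC

Derivation:
State after each event:
  event#1 t=0s outcome=F: state=CLOSED
  event#2 t=3s outcome=S: state=CLOSED
  event#3 t=7s outcome=F: state=CLOSED
  event#4 t=10s outcome=F: state=OPEN
  event#5 t=13s outcome=F: state=OPEN
  event#6 t=17s outcome=F: state=OPEN
  event#7 t=21s outcome=F: state=OPEN
  event#8 t=22s outcome=S: state=OPEN
  event#9 t=24s outcome=F: state=OPEN
  event#10 t=27s outcome=F: state=OPEN
  event#11 t=28s outcome=S: state=OPEN
  event#12 t=31s outcome=F: state=OPEN
  event#13 t=34s outcome=F: state=OPEN
  event#14 t=37s outcome=S: state=CLOSED
  event#15 t=40s outcome=S: state=CLOSED
  event#16 t=44s outcome=S: state=CLOSED
  event#17 t=46s outcome=S: state=CLOSED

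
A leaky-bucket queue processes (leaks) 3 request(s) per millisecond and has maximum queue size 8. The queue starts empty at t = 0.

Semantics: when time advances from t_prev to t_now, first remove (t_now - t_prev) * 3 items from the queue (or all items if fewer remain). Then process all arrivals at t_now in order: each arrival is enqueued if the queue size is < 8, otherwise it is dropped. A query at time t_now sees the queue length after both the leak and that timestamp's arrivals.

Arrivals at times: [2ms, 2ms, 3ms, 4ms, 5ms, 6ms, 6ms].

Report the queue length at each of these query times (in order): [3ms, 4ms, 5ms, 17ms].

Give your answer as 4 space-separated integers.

Answer: 1 1 1 0

Derivation:
Queue lengths at query times:
  query t=3ms: backlog = 1
  query t=4ms: backlog = 1
  query t=5ms: backlog = 1
  query t=17ms: backlog = 0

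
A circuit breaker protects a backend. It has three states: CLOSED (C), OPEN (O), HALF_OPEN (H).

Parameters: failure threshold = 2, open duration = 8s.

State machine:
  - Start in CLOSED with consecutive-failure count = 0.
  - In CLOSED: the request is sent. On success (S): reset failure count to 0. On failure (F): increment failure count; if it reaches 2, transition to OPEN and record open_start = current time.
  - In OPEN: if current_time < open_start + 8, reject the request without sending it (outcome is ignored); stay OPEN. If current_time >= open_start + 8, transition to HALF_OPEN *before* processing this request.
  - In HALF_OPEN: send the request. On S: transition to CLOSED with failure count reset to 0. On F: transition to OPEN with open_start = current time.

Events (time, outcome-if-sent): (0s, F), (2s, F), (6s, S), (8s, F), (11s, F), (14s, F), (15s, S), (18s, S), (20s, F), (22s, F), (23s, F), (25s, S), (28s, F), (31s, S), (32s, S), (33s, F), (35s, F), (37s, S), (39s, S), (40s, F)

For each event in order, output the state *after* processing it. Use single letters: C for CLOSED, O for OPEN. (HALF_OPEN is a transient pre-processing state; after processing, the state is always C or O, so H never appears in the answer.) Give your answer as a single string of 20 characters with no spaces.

State after each event:
  event#1 t=0s outcome=F: state=CLOSED
  event#2 t=2s outcome=F: state=OPEN
  event#3 t=6s outcome=S: state=OPEN
  event#4 t=8s outcome=F: state=OPEN
  event#5 t=11s outcome=F: state=OPEN
  event#6 t=14s outcome=F: state=OPEN
  event#7 t=15s outcome=S: state=OPEN
  event#8 t=18s outcome=S: state=OPEN
  event#9 t=20s outcome=F: state=OPEN
  event#10 t=22s outcome=F: state=OPEN
  event#11 t=23s outcome=F: state=OPEN
  event#12 t=25s outcome=S: state=OPEN
  event#13 t=28s outcome=F: state=OPEN
  event#14 t=31s outcome=S: state=OPEN
  event#15 t=32s outcome=S: state=OPEN
  event#16 t=33s outcome=F: state=OPEN
  event#17 t=35s outcome=F: state=OPEN
  event#18 t=37s outcome=S: state=CLOSED
  event#19 t=39s outcome=S: state=CLOSED
  event#20 t=40s outcome=F: state=CLOSED

Answer: COOOOOOOOOOOOOOOOCCC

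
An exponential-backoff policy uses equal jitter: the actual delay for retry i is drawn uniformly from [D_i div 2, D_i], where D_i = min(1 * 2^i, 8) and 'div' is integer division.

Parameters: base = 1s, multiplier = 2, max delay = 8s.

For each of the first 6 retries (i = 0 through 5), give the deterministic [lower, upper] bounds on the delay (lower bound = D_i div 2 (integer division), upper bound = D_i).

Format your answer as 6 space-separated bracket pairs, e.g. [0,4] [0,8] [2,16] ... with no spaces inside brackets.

Computing bounds per retry:
  i=0: D_i=min(1*2^0,8)=1, bounds=[0,1]
  i=1: D_i=min(1*2^1,8)=2, bounds=[1,2]
  i=2: D_i=min(1*2^2,8)=4, bounds=[2,4]
  i=3: D_i=min(1*2^3,8)=8, bounds=[4,8]
  i=4: D_i=min(1*2^4,8)=8, bounds=[4,8]
  i=5: D_i=min(1*2^5,8)=8, bounds=[4,8]

Answer: [0,1] [1,2] [2,4] [4,8] [4,8] [4,8]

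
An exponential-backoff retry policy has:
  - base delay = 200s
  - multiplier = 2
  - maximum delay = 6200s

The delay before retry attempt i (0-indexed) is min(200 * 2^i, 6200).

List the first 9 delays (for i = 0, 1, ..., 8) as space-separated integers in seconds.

Computing each delay:
  i=0: min(200*2^0, 6200) = 200
  i=1: min(200*2^1, 6200) = 400
  i=2: min(200*2^2, 6200) = 800
  i=3: min(200*2^3, 6200) = 1600
  i=4: min(200*2^4, 6200) = 3200
  i=5: min(200*2^5, 6200) = 6200
  i=6: min(200*2^6, 6200) = 6200
  i=7: min(200*2^7, 6200) = 6200
  i=8: min(200*2^8, 6200) = 6200

Answer: 200 400 800 1600 3200 6200 6200 6200 6200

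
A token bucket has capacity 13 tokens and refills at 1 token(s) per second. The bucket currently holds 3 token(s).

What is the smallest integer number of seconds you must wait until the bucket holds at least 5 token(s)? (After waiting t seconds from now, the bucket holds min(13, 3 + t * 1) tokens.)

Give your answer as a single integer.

Need 3 + t * 1 >= 5, so t >= 2/1.
Smallest integer t = ceil(2/1) = 2.

Answer: 2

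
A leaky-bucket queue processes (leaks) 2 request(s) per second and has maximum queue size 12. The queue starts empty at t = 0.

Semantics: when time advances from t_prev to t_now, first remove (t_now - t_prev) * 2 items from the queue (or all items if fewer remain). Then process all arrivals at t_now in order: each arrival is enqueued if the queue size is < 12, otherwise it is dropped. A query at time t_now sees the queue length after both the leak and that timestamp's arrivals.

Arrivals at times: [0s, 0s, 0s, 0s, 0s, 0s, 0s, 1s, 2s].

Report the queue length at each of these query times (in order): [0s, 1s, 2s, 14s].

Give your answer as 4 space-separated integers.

Answer: 7 6 5 0

Derivation:
Queue lengths at query times:
  query t=0s: backlog = 7
  query t=1s: backlog = 6
  query t=2s: backlog = 5
  query t=14s: backlog = 0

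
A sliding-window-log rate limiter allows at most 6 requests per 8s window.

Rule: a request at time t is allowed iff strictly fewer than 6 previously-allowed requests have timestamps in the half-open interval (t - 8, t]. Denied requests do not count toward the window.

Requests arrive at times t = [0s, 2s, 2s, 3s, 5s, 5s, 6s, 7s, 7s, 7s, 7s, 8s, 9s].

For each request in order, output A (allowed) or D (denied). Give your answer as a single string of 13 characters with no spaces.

Tracking allowed requests in the window:
  req#1 t=0s: ALLOW
  req#2 t=2s: ALLOW
  req#3 t=2s: ALLOW
  req#4 t=3s: ALLOW
  req#5 t=5s: ALLOW
  req#6 t=5s: ALLOW
  req#7 t=6s: DENY
  req#8 t=7s: DENY
  req#9 t=7s: DENY
  req#10 t=7s: DENY
  req#11 t=7s: DENY
  req#12 t=8s: ALLOW
  req#13 t=9s: DENY

Answer: AAAAAADDDDDAD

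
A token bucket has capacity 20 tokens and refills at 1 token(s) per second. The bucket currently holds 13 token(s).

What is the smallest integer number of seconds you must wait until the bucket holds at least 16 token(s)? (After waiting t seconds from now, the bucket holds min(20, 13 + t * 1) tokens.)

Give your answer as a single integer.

Need 13 + t * 1 >= 16, so t >= 3/1.
Smallest integer t = ceil(3/1) = 3.

Answer: 3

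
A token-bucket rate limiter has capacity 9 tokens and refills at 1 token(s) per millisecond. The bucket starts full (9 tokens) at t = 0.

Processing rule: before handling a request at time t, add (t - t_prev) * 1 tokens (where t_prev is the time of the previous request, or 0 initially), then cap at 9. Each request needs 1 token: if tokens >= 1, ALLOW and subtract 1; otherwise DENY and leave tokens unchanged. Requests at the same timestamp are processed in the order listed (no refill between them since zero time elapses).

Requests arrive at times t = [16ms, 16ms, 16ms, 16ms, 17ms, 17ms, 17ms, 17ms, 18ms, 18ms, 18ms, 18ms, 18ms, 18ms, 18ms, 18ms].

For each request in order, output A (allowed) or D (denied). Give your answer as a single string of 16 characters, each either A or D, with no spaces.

Simulating step by step:
  req#1 t=16ms: ALLOW
  req#2 t=16ms: ALLOW
  req#3 t=16ms: ALLOW
  req#4 t=16ms: ALLOW
  req#5 t=17ms: ALLOW
  req#6 t=17ms: ALLOW
  req#7 t=17ms: ALLOW
  req#8 t=17ms: ALLOW
  req#9 t=18ms: ALLOW
  req#10 t=18ms: ALLOW
  req#11 t=18ms: ALLOW
  req#12 t=18ms: DENY
  req#13 t=18ms: DENY
  req#14 t=18ms: DENY
  req#15 t=18ms: DENY
  req#16 t=18ms: DENY

Answer: AAAAAAAAAAADDDDD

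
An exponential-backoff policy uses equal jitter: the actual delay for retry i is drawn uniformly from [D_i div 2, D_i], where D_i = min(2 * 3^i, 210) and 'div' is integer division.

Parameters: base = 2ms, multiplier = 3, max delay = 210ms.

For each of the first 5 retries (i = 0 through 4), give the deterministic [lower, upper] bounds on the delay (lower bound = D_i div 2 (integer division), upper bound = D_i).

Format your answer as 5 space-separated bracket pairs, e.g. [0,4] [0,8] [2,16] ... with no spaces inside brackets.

Computing bounds per retry:
  i=0: D_i=min(2*3^0,210)=2, bounds=[1,2]
  i=1: D_i=min(2*3^1,210)=6, bounds=[3,6]
  i=2: D_i=min(2*3^2,210)=18, bounds=[9,18]
  i=3: D_i=min(2*3^3,210)=54, bounds=[27,54]
  i=4: D_i=min(2*3^4,210)=162, bounds=[81,162]

Answer: [1,2] [3,6] [9,18] [27,54] [81,162]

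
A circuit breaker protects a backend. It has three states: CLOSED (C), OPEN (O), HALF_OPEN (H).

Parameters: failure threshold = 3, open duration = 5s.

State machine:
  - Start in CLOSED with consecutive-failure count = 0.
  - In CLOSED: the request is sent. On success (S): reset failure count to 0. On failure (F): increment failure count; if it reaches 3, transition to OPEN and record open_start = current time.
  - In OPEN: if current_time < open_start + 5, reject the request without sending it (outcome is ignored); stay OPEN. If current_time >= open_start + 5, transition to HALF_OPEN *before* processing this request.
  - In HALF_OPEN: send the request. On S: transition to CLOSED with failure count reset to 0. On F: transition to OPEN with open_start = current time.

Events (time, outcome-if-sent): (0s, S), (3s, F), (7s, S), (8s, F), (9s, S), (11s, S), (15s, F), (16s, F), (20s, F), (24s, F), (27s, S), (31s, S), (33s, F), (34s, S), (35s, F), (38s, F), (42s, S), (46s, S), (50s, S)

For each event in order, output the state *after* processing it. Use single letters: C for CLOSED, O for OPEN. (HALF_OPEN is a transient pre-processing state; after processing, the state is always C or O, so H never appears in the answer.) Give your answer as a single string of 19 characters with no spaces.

State after each event:
  event#1 t=0s outcome=S: state=CLOSED
  event#2 t=3s outcome=F: state=CLOSED
  event#3 t=7s outcome=S: state=CLOSED
  event#4 t=8s outcome=F: state=CLOSED
  event#5 t=9s outcome=S: state=CLOSED
  event#6 t=11s outcome=S: state=CLOSED
  event#7 t=15s outcome=F: state=CLOSED
  event#8 t=16s outcome=F: state=CLOSED
  event#9 t=20s outcome=F: state=OPEN
  event#10 t=24s outcome=F: state=OPEN
  event#11 t=27s outcome=S: state=CLOSED
  event#12 t=31s outcome=S: state=CLOSED
  event#13 t=33s outcome=F: state=CLOSED
  event#14 t=34s outcome=S: state=CLOSED
  event#15 t=35s outcome=F: state=CLOSED
  event#16 t=38s outcome=F: state=CLOSED
  event#17 t=42s outcome=S: state=CLOSED
  event#18 t=46s outcome=S: state=CLOSED
  event#19 t=50s outcome=S: state=CLOSED

Answer: CCCCCCCCOOCCCCCCCCC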